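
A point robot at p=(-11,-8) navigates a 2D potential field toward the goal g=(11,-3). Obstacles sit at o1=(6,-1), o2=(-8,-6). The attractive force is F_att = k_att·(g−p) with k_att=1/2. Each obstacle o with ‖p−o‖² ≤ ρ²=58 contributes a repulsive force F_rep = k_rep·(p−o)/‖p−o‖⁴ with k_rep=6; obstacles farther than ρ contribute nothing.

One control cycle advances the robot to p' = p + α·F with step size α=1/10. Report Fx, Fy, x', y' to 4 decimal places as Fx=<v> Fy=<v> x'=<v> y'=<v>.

F_att = 1/2·(g−p) = 1/2·(22,5) = (11.0000,2.5000)
o1: d²=338 > ρ²=58 → inactive
o2: d²=13 ≤ ρ²=58; F_rep = 6·(-3,-2)/13² = (-0.1065,-0.0710)
F = F_att + ΣF_rep = (10.8935,2.4290)
p' = p + 1/10·F = (-9.9107,-7.7571)

Fx=10.8935 Fy=2.4290 x'=-9.9107 y'=-7.7571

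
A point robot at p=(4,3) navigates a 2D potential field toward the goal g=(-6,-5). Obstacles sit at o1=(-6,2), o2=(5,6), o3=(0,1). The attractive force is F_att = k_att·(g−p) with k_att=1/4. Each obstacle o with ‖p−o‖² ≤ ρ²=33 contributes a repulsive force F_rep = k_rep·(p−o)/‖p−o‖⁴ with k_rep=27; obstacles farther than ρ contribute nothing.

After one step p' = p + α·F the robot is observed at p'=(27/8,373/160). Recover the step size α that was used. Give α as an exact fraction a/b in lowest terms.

α = 1/4

F_att = 1/4·(g−p) = 1/4·(-10,-8) = (-2.5000,-2.0000)
o1: d²=101 > ρ²=33 → inactive
o2: d²=10 ≤ ρ²=33; F_rep = 27·(-1,-3)/10² = (-0.2700,-0.8100)
o3: d²=20 ≤ ρ²=33; F_rep = 27·(4,2)/20² = (0.2700,0.1350)
F = F_att + ΣF_rep = (-2.5000,-2.6750)
Δp = p'−p = (-0.6250,-0.6687); α = Δx/Fx = (-5/8) / (-5/2) = 1/4
check: Δy/Fy = (-107/160) / (-107/40) = 1/4 ✓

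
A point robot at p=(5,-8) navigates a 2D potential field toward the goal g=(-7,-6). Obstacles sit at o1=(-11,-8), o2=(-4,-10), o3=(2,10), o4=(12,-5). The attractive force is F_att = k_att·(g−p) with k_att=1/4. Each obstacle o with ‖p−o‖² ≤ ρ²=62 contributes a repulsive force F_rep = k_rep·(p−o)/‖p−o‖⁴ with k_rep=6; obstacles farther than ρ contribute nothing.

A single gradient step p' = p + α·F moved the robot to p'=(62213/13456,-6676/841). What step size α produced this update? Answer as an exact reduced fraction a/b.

F_att = 1/4·(g−p) = 1/4·(-12,2) = (-3.0000,0.5000)
o1: d²=256 > ρ²=62 → inactive
o2: d²=85 > ρ²=62 → inactive
o3: d²=333 > ρ²=62 → inactive
o4: d²=58 ≤ ρ²=62; F_rep = 6·(-7,-3)/58² = (-0.0125,-0.0054)
F = F_att + ΣF_rep = (-3.0125,0.4946)
Δp = p'−p = (-0.3766,0.0618); α = Δx/Fx = (-5067/13456) / (-5067/1682) = 1/8
check: Δy/Fy = (52/841) / (416/841) = 1/8 ✓

α = 1/8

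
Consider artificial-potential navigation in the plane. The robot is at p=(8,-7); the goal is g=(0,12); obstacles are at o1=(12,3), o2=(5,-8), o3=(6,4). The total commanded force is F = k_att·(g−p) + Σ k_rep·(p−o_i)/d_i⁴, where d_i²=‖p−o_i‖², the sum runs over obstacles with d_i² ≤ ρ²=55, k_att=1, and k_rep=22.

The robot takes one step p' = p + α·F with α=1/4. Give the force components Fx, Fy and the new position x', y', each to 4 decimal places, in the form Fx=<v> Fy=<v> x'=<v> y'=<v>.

F_att = 1·(g−p) = 1·(-8,19) = (-8.0000,19.0000)
o1: d²=116 > ρ²=55 → inactive
o2: d²=10 ≤ ρ²=55; F_rep = 22·(3,1)/10² = (0.6600,0.2200)
o3: d²=125 > ρ²=55 → inactive
F = F_att + ΣF_rep = (-7.3400,19.2200)
p' = p + 1/4·F = (6.1650,-2.1950)

Fx=-7.3400 Fy=19.2200 x'=6.1650 y'=-2.1950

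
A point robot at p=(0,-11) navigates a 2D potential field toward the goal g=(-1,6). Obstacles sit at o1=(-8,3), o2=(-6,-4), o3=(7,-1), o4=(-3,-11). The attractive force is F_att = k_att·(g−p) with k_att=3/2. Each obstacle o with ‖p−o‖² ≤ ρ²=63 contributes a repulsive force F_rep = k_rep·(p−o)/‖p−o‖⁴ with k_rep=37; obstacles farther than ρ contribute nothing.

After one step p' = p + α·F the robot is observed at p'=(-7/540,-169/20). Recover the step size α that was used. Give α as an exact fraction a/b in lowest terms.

α = 1/10

F_att = 3/2·(g−p) = 3/2·(-1,17) = (-1.5000,25.5000)
o1: d²=260 > ρ²=63 → inactive
o2: d²=85 > ρ²=63 → inactive
o3: d²=149 > ρ²=63 → inactive
o4: d²=9 ≤ ρ²=63; F_rep = 37·(3,0)/9² = (1.3704,0.0000)
F = F_att + ΣF_rep = (-0.1296,25.5000)
Δp = p'−p = (-0.0130,2.5500); α = Δx/Fx = (-7/540) / (-7/54) = 1/10
check: Δy/Fy = (51/20) / (51/2) = 1/10 ✓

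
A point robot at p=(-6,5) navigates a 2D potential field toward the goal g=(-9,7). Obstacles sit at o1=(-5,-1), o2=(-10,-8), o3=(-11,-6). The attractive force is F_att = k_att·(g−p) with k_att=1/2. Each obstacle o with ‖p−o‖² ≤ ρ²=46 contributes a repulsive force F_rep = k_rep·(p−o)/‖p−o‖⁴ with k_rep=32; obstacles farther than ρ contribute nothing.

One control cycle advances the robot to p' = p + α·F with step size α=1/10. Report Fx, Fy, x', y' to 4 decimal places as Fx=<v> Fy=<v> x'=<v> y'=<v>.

Fx=-1.5234 Fy=1.1402 x'=-6.1523 y'=5.1140

F_att = 1/2·(g−p) = 1/2·(-3,2) = (-1.5000,1.0000)
o1: d²=37 ≤ ρ²=46; F_rep = 32·(-1,6)/37² = (-0.0234,0.1402)
o2: d²=185 > ρ²=46 → inactive
o3: d²=146 > ρ²=46 → inactive
F = F_att + ΣF_rep = (-1.5234,1.1402)
p' = p + 1/10·F = (-6.1523,5.1140)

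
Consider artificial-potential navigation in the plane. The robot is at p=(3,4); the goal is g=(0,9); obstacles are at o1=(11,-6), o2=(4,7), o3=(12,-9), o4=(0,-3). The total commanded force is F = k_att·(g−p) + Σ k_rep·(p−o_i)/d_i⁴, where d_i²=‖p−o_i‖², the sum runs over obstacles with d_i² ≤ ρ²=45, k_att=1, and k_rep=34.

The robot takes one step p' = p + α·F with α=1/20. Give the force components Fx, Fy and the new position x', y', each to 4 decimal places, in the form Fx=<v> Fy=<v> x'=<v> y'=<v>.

F_att = 1·(g−p) = 1·(-3,5) = (-3.0000,5.0000)
o1: d²=164 > ρ²=45 → inactive
o2: d²=10 ≤ ρ²=45; F_rep = 34·(-1,-3)/10² = (-0.3400,-1.0200)
o3: d²=250 > ρ²=45 → inactive
o4: d²=58 > ρ²=45 → inactive
F = F_att + ΣF_rep = (-3.3400,3.9800)
p' = p + 1/20·F = (2.8330,4.1990)

Fx=-3.3400 Fy=3.9800 x'=2.8330 y'=4.1990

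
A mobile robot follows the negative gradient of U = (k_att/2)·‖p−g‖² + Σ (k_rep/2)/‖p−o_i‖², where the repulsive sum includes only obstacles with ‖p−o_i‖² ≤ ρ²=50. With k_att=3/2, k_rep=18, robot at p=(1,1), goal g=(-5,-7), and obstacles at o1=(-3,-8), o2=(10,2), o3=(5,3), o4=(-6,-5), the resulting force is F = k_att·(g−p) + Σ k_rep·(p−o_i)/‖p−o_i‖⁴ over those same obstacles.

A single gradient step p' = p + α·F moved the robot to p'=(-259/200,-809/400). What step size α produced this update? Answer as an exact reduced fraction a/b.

F_att = 3/2·(g−p) = 3/2·(-6,-8) = (-9.0000,-12.0000)
o1: d²=97 > ρ²=50 → inactive
o2: d²=82 > ρ²=50 → inactive
o3: d²=20 ≤ ρ²=50; F_rep = 18·(-4,-2)/20² = (-0.1800,-0.0900)
o4: d²=85 > ρ²=50 → inactive
F = F_att + ΣF_rep = (-9.1800,-12.0900)
Δp = p'−p = (-2.2950,-3.0225); α = Δx/Fx = (-459/200) / (-459/50) = 1/4
check: Δy/Fy = (-1209/400) / (-1209/100) = 1/4 ✓

α = 1/4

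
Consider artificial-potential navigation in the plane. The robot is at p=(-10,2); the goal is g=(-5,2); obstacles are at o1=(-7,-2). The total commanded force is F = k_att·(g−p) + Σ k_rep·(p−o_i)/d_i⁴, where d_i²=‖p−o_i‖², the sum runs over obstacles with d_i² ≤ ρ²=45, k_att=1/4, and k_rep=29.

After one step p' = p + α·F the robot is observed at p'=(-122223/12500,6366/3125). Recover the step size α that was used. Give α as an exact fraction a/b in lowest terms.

α = 1/5

F_att = 1/4·(g−p) = 1/4·(5,0) = (1.2500,0.0000)
o1: d²=25 ≤ ρ²=45; F_rep = 29·(-3,4)/25² = (-0.1392,0.1856)
F = F_att + ΣF_rep = (1.1108,0.1856)
Δp = p'−p = (0.2222,0.0371); α = Δx/Fx = (2777/12500) / (2777/2500) = 1/5
check: Δy/Fy = (116/3125) / (116/625) = 1/5 ✓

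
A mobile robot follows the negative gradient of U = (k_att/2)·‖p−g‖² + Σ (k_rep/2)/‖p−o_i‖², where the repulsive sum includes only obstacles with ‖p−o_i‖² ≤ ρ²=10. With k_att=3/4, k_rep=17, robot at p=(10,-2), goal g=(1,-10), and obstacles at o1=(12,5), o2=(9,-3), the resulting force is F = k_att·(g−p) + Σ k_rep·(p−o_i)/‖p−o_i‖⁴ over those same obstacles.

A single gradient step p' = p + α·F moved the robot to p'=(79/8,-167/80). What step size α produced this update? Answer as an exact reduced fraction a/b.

α = 1/20

F_att = 3/4·(g−p) = 3/4·(-9,-8) = (-6.7500,-6.0000)
o1: d²=53 > ρ²=10 → inactive
o2: d²=2 ≤ ρ²=10; F_rep = 17·(1,1)/2² = (4.2500,4.2500)
F = F_att + ΣF_rep = (-2.5000,-1.7500)
Δp = p'−p = (-0.1250,-0.0875); α = Δx/Fx = (-1/8) / (-5/2) = 1/20
check: Δy/Fy = (-7/80) / (-7/4) = 1/20 ✓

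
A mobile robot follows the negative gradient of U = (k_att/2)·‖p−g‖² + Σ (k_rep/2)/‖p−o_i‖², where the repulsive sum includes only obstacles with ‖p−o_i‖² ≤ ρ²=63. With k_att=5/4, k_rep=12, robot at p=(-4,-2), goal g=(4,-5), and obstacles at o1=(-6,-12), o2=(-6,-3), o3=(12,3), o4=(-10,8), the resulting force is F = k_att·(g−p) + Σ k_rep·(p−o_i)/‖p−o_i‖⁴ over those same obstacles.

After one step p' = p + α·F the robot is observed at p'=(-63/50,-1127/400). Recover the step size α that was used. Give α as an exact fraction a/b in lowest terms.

F_att = 5/4·(g−p) = 5/4·(8,-3) = (10.0000,-3.7500)
o1: d²=104 > ρ²=63 → inactive
o2: d²=5 ≤ ρ²=63; F_rep = 12·(2,1)/5² = (0.9600,0.4800)
o3: d²=281 > ρ²=63 → inactive
o4: d²=136 > ρ²=63 → inactive
F = F_att + ΣF_rep = (10.9600,-3.2700)
Δp = p'−p = (2.7400,-0.8175); α = Δx/Fx = (137/50) / (274/25) = 1/4
check: Δy/Fy = (-327/400) / (-327/100) = 1/4 ✓

α = 1/4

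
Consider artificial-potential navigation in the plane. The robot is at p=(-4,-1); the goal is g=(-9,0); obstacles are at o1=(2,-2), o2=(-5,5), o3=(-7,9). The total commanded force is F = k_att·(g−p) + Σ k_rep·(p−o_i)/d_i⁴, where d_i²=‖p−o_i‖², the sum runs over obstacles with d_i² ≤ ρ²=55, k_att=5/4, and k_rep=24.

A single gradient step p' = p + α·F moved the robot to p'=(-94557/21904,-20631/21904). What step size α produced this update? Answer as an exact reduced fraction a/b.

F_att = 5/4·(g−p) = 5/4·(-5,1) = (-6.2500,1.2500)
o1: d²=37 ≤ ρ²=55; F_rep = 24·(-6,1)/37² = (-0.1052,0.0175)
o2: d²=37 ≤ ρ²=55; F_rep = 24·(1,-6)/37² = (0.0175,-0.1052)
o3: d²=109 > ρ²=55 → inactive
F = F_att + ΣF_rep = (-6.3377,1.1623)
Δp = p'−p = (-0.3169,0.0581); α = Δx/Fx = (-6941/21904) / (-34705/5476) = 1/20
check: Δy/Fy = (1273/21904) / (6365/5476) = 1/20 ✓

α = 1/20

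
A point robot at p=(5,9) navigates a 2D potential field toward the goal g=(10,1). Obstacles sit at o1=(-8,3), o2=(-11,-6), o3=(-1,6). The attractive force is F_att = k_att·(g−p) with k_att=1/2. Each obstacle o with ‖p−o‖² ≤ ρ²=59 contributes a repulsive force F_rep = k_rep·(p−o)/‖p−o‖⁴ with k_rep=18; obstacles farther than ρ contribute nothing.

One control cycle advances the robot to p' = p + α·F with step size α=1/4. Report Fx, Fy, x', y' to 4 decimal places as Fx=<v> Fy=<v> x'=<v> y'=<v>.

F_att = 1/2·(g−p) = 1/2·(5,-8) = (2.5000,-4.0000)
o1: d²=205 > ρ²=59 → inactive
o2: d²=481 > ρ²=59 → inactive
o3: d²=45 ≤ ρ²=59; F_rep = 18·(6,3)/45² = (0.0533,0.0267)
F = F_att + ΣF_rep = (2.5533,-3.9733)
p' = p + 1/4·F = (5.6383,8.0067)

Fx=2.5533 Fy=-3.9733 x'=5.6383 y'=8.0067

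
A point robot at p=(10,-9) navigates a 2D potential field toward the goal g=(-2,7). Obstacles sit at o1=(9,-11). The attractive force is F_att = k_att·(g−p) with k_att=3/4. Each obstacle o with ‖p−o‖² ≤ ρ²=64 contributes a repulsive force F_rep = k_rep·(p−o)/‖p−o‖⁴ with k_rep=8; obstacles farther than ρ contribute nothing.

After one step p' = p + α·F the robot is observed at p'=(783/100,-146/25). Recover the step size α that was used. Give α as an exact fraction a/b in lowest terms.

F_att = 3/4·(g−p) = 3/4·(-12,16) = (-9.0000,12.0000)
o1: d²=5 ≤ ρ²=64; F_rep = 8·(1,2)/5² = (0.3200,0.6400)
F = F_att + ΣF_rep = (-8.6800,12.6400)
Δp = p'−p = (-2.1700,3.1600); α = Δx/Fx = (-217/100) / (-217/25) = 1/4
check: Δy/Fy = (79/25) / (316/25) = 1/4 ✓

α = 1/4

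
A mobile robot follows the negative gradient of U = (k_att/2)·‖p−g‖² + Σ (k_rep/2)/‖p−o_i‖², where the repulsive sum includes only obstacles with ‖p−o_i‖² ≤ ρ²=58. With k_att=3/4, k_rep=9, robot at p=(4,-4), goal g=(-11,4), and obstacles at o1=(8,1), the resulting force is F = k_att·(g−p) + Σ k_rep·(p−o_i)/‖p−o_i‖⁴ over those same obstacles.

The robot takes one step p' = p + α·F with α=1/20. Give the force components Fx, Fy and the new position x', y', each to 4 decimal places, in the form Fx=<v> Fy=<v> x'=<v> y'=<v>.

F_att = 3/4·(g−p) = 3/4·(-15,8) = (-11.2500,6.0000)
o1: d²=41 ≤ ρ²=58; F_rep = 9·(-4,-5)/41² = (-0.0214,-0.0268)
F = F_att + ΣF_rep = (-11.2714,5.9732)
p' = p + 1/20·F = (3.4364,-3.7013)

Fx=-11.2714 Fy=5.9732 x'=3.4364 y'=-3.7013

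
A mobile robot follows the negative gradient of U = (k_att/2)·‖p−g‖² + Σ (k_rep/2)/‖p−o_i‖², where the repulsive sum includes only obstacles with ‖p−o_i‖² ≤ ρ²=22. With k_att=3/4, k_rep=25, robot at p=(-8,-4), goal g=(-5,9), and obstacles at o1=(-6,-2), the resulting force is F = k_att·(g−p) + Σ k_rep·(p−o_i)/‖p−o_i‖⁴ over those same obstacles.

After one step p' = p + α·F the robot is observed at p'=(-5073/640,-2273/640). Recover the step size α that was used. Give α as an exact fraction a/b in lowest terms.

α = 1/20

F_att = 3/4·(g−p) = 3/4·(3,13) = (2.2500,9.7500)
o1: d²=8 ≤ ρ²=22; F_rep = 25·(-2,-2)/8² = (-0.7812,-0.7812)
F = F_att + ΣF_rep = (1.4688,8.9688)
Δp = p'−p = (0.0734,0.4484); α = Δx/Fx = (47/640) / (47/32) = 1/20
check: Δy/Fy = (287/640) / (287/32) = 1/20 ✓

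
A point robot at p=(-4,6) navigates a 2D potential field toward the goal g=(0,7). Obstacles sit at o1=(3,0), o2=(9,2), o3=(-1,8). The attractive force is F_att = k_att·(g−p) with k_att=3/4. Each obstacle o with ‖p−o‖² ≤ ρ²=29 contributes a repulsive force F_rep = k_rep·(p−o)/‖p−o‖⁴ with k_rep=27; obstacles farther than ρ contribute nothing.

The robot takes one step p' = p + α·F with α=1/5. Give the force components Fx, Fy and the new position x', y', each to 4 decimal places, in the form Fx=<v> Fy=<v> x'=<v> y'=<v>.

F_att = 3/4·(g−p) = 3/4·(4,1) = (3.0000,0.7500)
o1: d²=85 > ρ²=29 → inactive
o2: d²=185 > ρ²=29 → inactive
o3: d²=13 ≤ ρ²=29; F_rep = 27·(-3,-2)/13² = (-0.4793,-0.3195)
F = F_att + ΣF_rep = (2.5207,0.4305)
p' = p + 1/5·F = (-3.4959,6.0861)

Fx=2.5207 Fy=0.4305 x'=-3.4959 y'=6.0861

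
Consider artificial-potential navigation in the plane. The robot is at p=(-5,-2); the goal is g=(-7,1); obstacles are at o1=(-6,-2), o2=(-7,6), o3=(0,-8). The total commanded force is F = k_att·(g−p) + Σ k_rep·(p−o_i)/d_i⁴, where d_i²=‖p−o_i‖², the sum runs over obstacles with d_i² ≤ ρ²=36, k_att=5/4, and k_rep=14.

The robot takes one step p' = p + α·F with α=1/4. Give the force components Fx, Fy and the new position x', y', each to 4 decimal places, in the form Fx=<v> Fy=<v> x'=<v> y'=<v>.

Fx=11.5000 Fy=3.7500 x'=-2.1250 y'=-1.0625

F_att = 5/4·(g−p) = 5/4·(-2,3) = (-2.5000,3.7500)
o1: d²=1 ≤ ρ²=36; F_rep = 14·(1,0)/1² = (14.0000,0.0000)
o2: d²=68 > ρ²=36 → inactive
o3: d²=61 > ρ²=36 → inactive
F = F_att + ΣF_rep = (11.5000,3.7500)
p' = p + 1/4·F = (-2.1250,-1.0625)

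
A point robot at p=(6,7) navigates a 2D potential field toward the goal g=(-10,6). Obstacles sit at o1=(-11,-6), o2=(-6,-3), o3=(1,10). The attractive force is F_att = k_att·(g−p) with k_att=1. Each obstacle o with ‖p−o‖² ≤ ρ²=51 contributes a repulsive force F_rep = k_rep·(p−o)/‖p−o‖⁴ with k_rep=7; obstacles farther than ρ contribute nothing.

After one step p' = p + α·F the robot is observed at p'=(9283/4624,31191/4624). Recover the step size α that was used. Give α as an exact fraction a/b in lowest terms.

α = 1/4

F_att = 1·(g−p) = 1·(-16,-1) = (-16.0000,-1.0000)
o1: d²=458 > ρ²=51 → inactive
o2: d²=244 > ρ²=51 → inactive
o3: d²=34 ≤ ρ²=51; F_rep = 7·(5,-3)/34² = (0.0303,-0.0182)
F = F_att + ΣF_rep = (-15.9697,-1.0182)
Δp = p'−p = (-3.9924,-0.2545); α = Δx/Fx = (-18461/4624) / (-18461/1156) = 1/4
check: Δy/Fy = (-1177/4624) / (-1177/1156) = 1/4 ✓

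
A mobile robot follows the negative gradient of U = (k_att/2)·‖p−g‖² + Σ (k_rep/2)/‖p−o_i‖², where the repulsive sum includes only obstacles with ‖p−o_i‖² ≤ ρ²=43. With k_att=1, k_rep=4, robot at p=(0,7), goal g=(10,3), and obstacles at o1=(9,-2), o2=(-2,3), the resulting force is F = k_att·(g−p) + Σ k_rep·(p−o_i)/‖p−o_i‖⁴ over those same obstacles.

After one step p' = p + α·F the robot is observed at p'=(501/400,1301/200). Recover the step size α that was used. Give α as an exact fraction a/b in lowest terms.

α = 1/8

F_att = 1·(g−p) = 1·(10,-4) = (10.0000,-4.0000)
o1: d²=162 > ρ²=43 → inactive
o2: d²=20 ≤ ρ²=43; F_rep = 4·(2,4)/20² = (0.0200,0.0400)
F = F_att + ΣF_rep = (10.0200,-3.9600)
Δp = p'−p = (1.2525,-0.4950); α = Δx/Fx = (501/400) / (501/50) = 1/8
check: Δy/Fy = (-99/200) / (-99/25) = 1/8 ✓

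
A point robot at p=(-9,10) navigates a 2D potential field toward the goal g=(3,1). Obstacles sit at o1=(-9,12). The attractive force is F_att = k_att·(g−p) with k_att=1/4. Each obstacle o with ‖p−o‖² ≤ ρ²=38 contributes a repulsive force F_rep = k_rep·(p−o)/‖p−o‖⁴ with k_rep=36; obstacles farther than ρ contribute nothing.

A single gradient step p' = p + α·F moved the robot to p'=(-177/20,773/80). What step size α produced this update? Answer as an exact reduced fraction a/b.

F_att = 1/4·(g−p) = 1/4·(12,-9) = (3.0000,-2.2500)
o1: d²=4 ≤ ρ²=38; F_rep = 36·(0,-2)/4² = (0.0000,-4.5000)
F = F_att + ΣF_rep = (3.0000,-6.7500)
Δp = p'−p = (0.1500,-0.3375); α = Δx/Fx = (3/20) / (3) = 1/20
check: Δy/Fy = (-27/80) / (-27/4) = 1/20 ✓

α = 1/20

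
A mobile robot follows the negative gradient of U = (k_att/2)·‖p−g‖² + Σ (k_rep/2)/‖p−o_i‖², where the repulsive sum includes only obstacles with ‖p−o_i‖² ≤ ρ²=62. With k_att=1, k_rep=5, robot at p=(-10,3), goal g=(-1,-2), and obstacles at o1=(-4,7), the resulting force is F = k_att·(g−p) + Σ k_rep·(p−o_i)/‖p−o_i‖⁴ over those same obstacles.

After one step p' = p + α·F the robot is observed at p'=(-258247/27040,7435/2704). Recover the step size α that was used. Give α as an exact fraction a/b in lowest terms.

F_att = 1·(g−p) = 1·(9,-5) = (9.0000,-5.0000)
o1: d²=52 ≤ ρ²=62; F_rep = 5·(-6,-4)/52² = (-0.0111,-0.0074)
F = F_att + ΣF_rep = (8.9889,-5.0074)
Δp = p'−p = (0.4494,-0.2504); α = Δx/Fx = (12153/27040) / (12153/1352) = 1/20
check: Δy/Fy = (-677/2704) / (-3385/676) = 1/20 ✓

α = 1/20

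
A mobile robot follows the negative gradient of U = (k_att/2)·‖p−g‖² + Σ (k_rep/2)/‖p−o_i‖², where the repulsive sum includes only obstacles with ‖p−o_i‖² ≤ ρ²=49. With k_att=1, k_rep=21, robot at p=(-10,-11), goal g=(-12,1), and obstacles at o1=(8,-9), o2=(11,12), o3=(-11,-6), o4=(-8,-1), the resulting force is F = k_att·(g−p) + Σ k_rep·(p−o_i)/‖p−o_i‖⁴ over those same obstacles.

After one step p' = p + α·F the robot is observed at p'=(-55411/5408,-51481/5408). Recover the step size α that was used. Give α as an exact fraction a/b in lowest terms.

F_att = 1·(g−p) = 1·(-2,12) = (-2.0000,12.0000)
o1: d²=328 > ρ²=49 → inactive
o2: d²=970 > ρ²=49 → inactive
o3: d²=26 ≤ ρ²=49; F_rep = 21·(1,-5)/26² = (0.0311,-0.1553)
o4: d²=104 > ρ²=49 → inactive
F = F_att + ΣF_rep = (-1.9689,11.8447)
Δp = p'−p = (-0.2461,1.4806); α = Δx/Fx = (-1331/5408) / (-1331/676) = 1/8
check: Δy/Fy = (8007/5408) / (8007/676) = 1/8 ✓

α = 1/8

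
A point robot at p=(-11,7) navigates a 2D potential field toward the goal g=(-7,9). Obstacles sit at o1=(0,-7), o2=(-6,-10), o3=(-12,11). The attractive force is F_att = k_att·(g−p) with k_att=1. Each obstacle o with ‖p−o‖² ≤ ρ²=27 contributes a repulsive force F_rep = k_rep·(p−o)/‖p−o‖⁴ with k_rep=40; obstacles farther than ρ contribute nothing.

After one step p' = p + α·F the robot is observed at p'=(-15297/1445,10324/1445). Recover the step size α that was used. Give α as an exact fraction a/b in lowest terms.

F_att = 1·(g−p) = 1·(4,2) = (4.0000,2.0000)
o1: d²=317 > ρ²=27 → inactive
o2: d²=314 > ρ²=27 → inactive
o3: d²=17 ≤ ρ²=27; F_rep = 40·(1,-4)/17² = (0.1384,-0.5536)
F = F_att + ΣF_rep = (4.1384,1.4464)
Δp = p'−p = (0.4138,0.1446); α = Δx/Fx = (598/1445) / (1196/289) = 1/10
check: Δy/Fy = (209/1445) / (418/289) = 1/10 ✓

α = 1/10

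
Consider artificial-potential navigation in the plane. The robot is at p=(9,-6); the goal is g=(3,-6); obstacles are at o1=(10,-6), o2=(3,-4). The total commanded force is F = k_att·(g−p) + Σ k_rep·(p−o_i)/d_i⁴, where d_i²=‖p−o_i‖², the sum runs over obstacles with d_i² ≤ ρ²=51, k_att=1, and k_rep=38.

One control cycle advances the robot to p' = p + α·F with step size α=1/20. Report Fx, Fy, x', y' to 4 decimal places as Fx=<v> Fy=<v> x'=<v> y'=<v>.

Fx=-43.8575 Fy=-0.0475 x'=6.8071 y'=-6.0024

F_att = 1·(g−p) = 1·(-6,0) = (-6.0000,0.0000)
o1: d²=1 ≤ ρ²=51; F_rep = 38·(-1,0)/1² = (-38.0000,0.0000)
o2: d²=40 ≤ ρ²=51; F_rep = 38·(6,-2)/40² = (0.1425,-0.0475)
F = F_att + ΣF_rep = (-43.8575,-0.0475)
p' = p + 1/20·F = (6.8071,-6.0024)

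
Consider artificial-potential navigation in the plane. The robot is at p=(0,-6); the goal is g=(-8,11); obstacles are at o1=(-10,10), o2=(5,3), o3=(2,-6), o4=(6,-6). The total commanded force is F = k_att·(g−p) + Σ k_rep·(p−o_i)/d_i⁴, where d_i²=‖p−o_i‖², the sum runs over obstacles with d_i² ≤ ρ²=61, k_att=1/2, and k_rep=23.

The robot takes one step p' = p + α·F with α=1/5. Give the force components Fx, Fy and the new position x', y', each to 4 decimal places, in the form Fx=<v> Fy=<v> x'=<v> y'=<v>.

F_att = 1/2·(g−p) = 1/2·(-8,17) = (-4.0000,8.5000)
o1: d²=356 > ρ²=61 → inactive
o2: d²=106 > ρ²=61 → inactive
o3: d²=4 ≤ ρ²=61; F_rep = 23·(-2,0)/4² = (-2.8750,0.0000)
o4: d²=36 ≤ ρ²=61; F_rep = 23·(-6,0)/36² = (-0.1065,0.0000)
F = F_att + ΣF_rep = (-6.9815,8.5000)
p' = p + 1/5·F = (-1.3963,-4.3000)

Fx=-6.9815 Fy=8.5000 x'=-1.3963 y'=-4.3000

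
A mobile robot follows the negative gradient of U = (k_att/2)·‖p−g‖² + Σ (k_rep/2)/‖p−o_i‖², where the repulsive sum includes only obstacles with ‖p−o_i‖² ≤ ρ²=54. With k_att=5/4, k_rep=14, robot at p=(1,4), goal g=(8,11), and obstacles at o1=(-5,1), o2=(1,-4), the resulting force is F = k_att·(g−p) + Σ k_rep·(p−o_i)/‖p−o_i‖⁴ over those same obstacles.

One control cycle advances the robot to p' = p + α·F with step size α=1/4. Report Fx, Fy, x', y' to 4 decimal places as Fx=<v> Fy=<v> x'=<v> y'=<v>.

F_att = 5/4·(g−p) = 5/4·(7,7) = (8.7500,8.7500)
o1: d²=45 ≤ ρ²=54; F_rep = 14·(6,3)/45² = (0.0415,0.0207)
o2: d²=64 > ρ²=54 → inactive
F = F_att + ΣF_rep = (8.7915,8.7707)
p' = p + 1/4·F = (3.1979,6.1927)

Fx=8.7915 Fy=8.7707 x'=3.1979 y'=6.1927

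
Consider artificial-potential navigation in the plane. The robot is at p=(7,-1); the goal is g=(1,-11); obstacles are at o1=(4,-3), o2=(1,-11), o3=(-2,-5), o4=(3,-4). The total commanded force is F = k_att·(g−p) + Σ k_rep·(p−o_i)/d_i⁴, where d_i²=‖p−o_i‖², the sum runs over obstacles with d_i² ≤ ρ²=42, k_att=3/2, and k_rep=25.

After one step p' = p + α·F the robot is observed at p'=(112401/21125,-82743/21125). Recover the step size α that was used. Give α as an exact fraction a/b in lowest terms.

α = 1/5

F_att = 3/2·(g−p) = 3/2·(-6,-10) = (-9.0000,-15.0000)
o1: d²=13 ≤ ρ²=42; F_rep = 25·(3,2)/13² = (0.4438,0.2959)
o2: d²=136 > ρ²=42 → inactive
o3: d²=97 > ρ²=42 → inactive
o4: d²=25 ≤ ρ²=42; F_rep = 25·(4,3)/25² = (0.1600,0.1200)
F = F_att + ΣF_rep = (-8.3962,-14.5841)
Δp = p'−p = (-1.6792,-2.9168); α = Δx/Fx = (-35474/21125) / (-35474/4225) = 1/5
check: Δy/Fy = (-61618/21125) / (-61618/4225) = 1/5 ✓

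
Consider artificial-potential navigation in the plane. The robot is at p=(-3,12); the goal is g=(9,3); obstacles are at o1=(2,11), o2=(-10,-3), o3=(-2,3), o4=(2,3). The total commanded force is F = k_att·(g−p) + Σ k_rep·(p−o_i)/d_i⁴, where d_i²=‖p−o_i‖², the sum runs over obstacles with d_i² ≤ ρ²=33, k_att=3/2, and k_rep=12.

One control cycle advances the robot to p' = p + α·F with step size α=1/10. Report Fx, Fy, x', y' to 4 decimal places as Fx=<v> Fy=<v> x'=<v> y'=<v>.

Fx=17.9112 Fy=-13.4822 x'=-1.2089 y'=10.6518

F_att = 3/2·(g−p) = 3/2·(12,-9) = (18.0000,-13.5000)
o1: d²=26 ≤ ρ²=33; F_rep = 12·(-5,1)/26² = (-0.0888,0.0178)
o2: d²=274 > ρ²=33 → inactive
o3: d²=82 > ρ²=33 → inactive
o4: d²=106 > ρ²=33 → inactive
F = F_att + ΣF_rep = (17.9112,-13.4822)
p' = p + 1/10·F = (-1.2089,10.6518)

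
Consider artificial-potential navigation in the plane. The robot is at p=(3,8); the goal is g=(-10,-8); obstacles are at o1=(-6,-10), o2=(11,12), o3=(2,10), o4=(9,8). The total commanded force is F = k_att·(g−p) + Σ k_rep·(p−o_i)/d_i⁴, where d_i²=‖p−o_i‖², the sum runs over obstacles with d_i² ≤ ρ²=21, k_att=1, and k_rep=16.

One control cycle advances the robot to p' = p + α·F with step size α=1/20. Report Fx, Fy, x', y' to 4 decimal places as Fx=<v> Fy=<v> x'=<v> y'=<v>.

Fx=-12.3600 Fy=-17.2800 x'=2.3820 y'=7.1360

F_att = 1·(g−p) = 1·(-13,-16) = (-13.0000,-16.0000)
o1: d²=405 > ρ²=21 → inactive
o2: d²=80 > ρ²=21 → inactive
o3: d²=5 ≤ ρ²=21; F_rep = 16·(1,-2)/5² = (0.6400,-1.2800)
o4: d²=36 > ρ²=21 → inactive
F = F_att + ΣF_rep = (-12.3600,-17.2800)
p' = p + 1/20·F = (2.3820,7.1360)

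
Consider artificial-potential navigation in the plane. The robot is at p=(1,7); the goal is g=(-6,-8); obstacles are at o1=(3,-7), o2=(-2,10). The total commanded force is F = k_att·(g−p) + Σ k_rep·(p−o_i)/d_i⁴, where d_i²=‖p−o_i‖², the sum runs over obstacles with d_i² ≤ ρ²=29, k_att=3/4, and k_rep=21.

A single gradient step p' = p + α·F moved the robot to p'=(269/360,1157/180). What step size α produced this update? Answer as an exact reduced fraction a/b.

α = 1/20

F_att = 3/4·(g−p) = 3/4·(-7,-15) = (-5.2500,-11.2500)
o1: d²=200 > ρ²=29 → inactive
o2: d²=18 ≤ ρ²=29; F_rep = 21·(3,-3)/18² = (0.1944,-0.1944)
F = F_att + ΣF_rep = (-5.0556,-11.4444)
Δp = p'−p = (-0.2528,-0.5722); α = Δx/Fx = (-91/360) / (-91/18) = 1/20
check: Δy/Fy = (-103/180) / (-103/9) = 1/20 ✓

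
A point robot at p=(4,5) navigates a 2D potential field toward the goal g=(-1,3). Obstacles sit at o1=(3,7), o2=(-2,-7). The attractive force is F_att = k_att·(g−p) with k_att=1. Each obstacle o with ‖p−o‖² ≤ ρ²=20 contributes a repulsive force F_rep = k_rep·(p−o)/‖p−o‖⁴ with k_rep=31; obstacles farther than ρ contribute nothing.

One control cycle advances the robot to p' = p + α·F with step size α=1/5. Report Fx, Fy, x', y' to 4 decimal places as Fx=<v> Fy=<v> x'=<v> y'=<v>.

F_att = 1·(g−p) = 1·(-5,-2) = (-5.0000,-2.0000)
o1: d²=5 ≤ ρ²=20; F_rep = 31·(1,-2)/5² = (1.2400,-2.4800)
o2: d²=180 > ρ²=20 → inactive
F = F_att + ΣF_rep = (-3.7600,-4.4800)
p' = p + 1/5·F = (3.2480,4.1040)

Fx=-3.7600 Fy=-4.4800 x'=3.2480 y'=4.1040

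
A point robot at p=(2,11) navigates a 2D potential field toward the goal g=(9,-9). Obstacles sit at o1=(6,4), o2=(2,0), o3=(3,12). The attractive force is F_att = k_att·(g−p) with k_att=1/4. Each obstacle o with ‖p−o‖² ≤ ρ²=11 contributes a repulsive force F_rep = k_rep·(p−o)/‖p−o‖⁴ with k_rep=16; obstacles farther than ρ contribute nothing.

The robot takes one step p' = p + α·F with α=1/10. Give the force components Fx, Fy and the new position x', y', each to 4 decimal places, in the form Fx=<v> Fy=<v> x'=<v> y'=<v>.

Fx=-2.2500 Fy=-9.0000 x'=1.7750 y'=10.1000

F_att = 1/4·(g−p) = 1/4·(7,-20) = (1.7500,-5.0000)
o1: d²=65 > ρ²=11 → inactive
o2: d²=121 > ρ²=11 → inactive
o3: d²=2 ≤ ρ²=11; F_rep = 16·(-1,-1)/2² = (-4.0000,-4.0000)
F = F_att + ΣF_rep = (-2.2500,-9.0000)
p' = p + 1/10·F = (1.7750,10.1000)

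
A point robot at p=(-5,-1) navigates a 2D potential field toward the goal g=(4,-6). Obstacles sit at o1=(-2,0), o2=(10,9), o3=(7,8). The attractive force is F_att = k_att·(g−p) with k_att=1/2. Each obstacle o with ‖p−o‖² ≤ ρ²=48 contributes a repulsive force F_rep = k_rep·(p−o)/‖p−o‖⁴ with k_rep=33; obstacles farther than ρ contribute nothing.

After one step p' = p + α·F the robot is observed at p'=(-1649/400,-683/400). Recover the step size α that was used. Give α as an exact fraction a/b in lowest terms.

F_att = 1/2·(g−p) = 1/2·(9,-5) = (4.5000,-2.5000)
o1: d²=10 ≤ ρ²=48; F_rep = 33·(-3,-1)/10² = (-0.9900,-0.3300)
o2: d²=325 > ρ²=48 → inactive
o3: d²=225 > ρ²=48 → inactive
F = F_att + ΣF_rep = (3.5100,-2.8300)
Δp = p'−p = (0.8775,-0.7075); α = Δx/Fx = (351/400) / (351/100) = 1/4
check: Δy/Fy = (-283/400) / (-283/100) = 1/4 ✓

α = 1/4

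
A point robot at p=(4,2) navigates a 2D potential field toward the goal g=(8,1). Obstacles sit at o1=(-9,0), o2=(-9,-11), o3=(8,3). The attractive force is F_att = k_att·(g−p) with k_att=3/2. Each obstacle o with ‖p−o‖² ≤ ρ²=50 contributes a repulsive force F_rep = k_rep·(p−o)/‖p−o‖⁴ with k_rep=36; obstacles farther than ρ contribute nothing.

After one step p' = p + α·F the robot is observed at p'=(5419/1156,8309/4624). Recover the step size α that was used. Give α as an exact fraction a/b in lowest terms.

α = 1/8

F_att = 3/2·(g−p) = 3/2·(4,-1) = (6.0000,-1.5000)
o1: d²=173 > ρ²=50 → inactive
o2: d²=338 > ρ²=50 → inactive
o3: d²=17 ≤ ρ²=50; F_rep = 36·(-4,-1)/17² = (-0.4983,-0.1246)
F = F_att + ΣF_rep = (5.5017,-1.6246)
Δp = p'−p = (0.6877,-0.2031); α = Δx/Fx = (795/1156) / (1590/289) = 1/8
check: Δy/Fy = (-939/4624) / (-939/578) = 1/8 ✓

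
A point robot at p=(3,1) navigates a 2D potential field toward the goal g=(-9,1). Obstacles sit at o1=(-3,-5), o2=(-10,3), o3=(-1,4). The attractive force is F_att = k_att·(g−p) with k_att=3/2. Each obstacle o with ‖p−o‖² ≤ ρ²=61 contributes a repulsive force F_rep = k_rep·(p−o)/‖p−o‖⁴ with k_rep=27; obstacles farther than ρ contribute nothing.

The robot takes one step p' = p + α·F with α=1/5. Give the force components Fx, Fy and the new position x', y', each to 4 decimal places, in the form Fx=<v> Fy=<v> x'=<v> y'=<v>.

F_att = 3/2·(g−p) = 3/2·(-12,0) = (-18.0000,0.0000)
o1: d²=72 > ρ²=61 → inactive
o2: d²=173 > ρ²=61 → inactive
o3: d²=25 ≤ ρ²=61; F_rep = 27·(4,-3)/25² = (0.1728,-0.1296)
F = F_att + ΣF_rep = (-17.8272,-0.1296)
p' = p + 1/5·F = (-0.5654,0.9741)

Fx=-17.8272 Fy=-0.1296 x'=-0.5654 y'=0.9741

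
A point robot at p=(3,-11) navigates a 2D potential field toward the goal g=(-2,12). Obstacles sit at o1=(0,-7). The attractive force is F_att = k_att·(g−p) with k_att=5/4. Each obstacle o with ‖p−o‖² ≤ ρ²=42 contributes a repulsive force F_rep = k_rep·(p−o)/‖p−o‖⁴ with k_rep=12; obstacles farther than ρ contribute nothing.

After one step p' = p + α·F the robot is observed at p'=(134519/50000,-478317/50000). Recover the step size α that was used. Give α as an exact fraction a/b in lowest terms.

α = 1/20

F_att = 5/4·(g−p) = 5/4·(-5,23) = (-6.2500,28.7500)
o1: d²=25 ≤ ρ²=42; F_rep = 12·(3,-4)/25² = (0.0576,-0.0768)
F = F_att + ΣF_rep = (-6.1924,28.6732)
Δp = p'−p = (-0.3096,1.4337); α = Δx/Fx = (-15481/50000) / (-15481/2500) = 1/20
check: Δy/Fy = (71683/50000) / (71683/2500) = 1/20 ✓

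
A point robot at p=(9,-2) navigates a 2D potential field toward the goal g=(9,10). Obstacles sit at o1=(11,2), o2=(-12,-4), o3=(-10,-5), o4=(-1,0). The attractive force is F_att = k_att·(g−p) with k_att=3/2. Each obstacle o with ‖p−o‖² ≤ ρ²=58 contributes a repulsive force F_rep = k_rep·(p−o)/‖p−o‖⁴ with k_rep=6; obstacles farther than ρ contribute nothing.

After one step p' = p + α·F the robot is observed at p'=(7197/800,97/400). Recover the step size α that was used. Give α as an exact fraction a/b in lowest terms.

α = 1/8

F_att = 3/2·(g−p) = 3/2·(0,12) = (0.0000,18.0000)
o1: d²=20 ≤ ρ²=58; F_rep = 6·(-2,-4)/20² = (-0.0300,-0.0600)
o2: d²=445 > ρ²=58 → inactive
o3: d²=370 > ρ²=58 → inactive
o4: d²=104 > ρ²=58 → inactive
F = F_att + ΣF_rep = (-0.0300,17.9400)
Δp = p'−p = (-0.0037,2.2425); α = Δx/Fx = (-3/800) / (-3/100) = 1/8
check: Δy/Fy = (897/400) / (897/50) = 1/8 ✓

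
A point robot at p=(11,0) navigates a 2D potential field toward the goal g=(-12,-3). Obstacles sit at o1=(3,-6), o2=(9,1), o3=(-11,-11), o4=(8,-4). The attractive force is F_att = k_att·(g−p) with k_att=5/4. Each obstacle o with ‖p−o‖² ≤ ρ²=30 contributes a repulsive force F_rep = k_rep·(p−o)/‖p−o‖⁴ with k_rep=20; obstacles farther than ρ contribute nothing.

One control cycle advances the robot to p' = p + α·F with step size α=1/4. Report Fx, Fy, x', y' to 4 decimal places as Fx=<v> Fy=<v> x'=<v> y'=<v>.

F_att = 5/4·(g−p) = 5/4·(-23,-3) = (-28.7500,-3.7500)
o1: d²=100 > ρ²=30 → inactive
o2: d²=5 ≤ ρ²=30; F_rep = 20·(2,-1)/5² = (1.6000,-0.8000)
o3: d²=605 > ρ²=30 → inactive
o4: d²=25 ≤ ρ²=30; F_rep = 20·(3,4)/25² = (0.0960,0.1280)
F = F_att + ΣF_rep = (-27.0540,-4.4220)
p' = p + 1/4·F = (4.2365,-1.1055)

Fx=-27.0540 Fy=-4.4220 x'=4.2365 y'=-1.1055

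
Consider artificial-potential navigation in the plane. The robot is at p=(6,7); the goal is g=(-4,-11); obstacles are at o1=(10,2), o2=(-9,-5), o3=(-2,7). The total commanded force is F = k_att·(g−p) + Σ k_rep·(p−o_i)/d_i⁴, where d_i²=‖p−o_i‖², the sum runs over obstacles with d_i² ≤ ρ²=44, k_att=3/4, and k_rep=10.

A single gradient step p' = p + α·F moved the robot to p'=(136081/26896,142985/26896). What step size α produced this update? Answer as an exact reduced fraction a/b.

F_att = 3/4·(g−p) = 3/4·(-10,-18) = (-7.5000,-13.5000)
o1: d²=41 ≤ ρ²=44; F_rep = 10·(-4,5)/41² = (-0.0238,0.0297)
o2: d²=369 > ρ²=44 → inactive
o3: d²=64 > ρ²=44 → inactive
F = F_att + ΣF_rep = (-7.5238,-13.4703)
Δp = p'−p = (-0.9405,-1.6838); α = Δx/Fx = (-25295/26896) / (-25295/3362) = 1/8
check: Δy/Fy = (-45287/26896) / (-45287/3362) = 1/8 ✓

α = 1/8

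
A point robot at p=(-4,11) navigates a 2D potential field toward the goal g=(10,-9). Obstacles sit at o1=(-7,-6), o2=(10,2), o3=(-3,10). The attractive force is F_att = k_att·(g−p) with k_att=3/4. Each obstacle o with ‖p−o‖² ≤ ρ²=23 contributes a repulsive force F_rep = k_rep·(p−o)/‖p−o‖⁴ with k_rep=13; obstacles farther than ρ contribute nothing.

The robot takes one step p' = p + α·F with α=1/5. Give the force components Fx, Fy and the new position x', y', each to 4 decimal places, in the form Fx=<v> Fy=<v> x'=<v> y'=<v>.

Fx=7.2500 Fy=-11.7500 x'=-2.5500 y'=8.6500

F_att = 3/4·(g−p) = 3/4·(14,-20) = (10.5000,-15.0000)
o1: d²=298 > ρ²=23 → inactive
o2: d²=277 > ρ²=23 → inactive
o3: d²=2 ≤ ρ²=23; F_rep = 13·(-1,1)/2² = (-3.2500,3.2500)
F = F_att + ΣF_rep = (7.2500,-11.7500)
p' = p + 1/5·F = (-2.5500,8.6500)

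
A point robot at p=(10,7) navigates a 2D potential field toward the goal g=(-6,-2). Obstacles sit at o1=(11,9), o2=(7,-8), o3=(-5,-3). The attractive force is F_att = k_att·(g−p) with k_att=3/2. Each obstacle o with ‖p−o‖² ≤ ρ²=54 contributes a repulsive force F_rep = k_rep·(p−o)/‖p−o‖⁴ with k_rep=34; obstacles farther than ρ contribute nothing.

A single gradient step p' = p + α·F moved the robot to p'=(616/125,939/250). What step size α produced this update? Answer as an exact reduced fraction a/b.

F_att = 3/2·(g−p) = 3/2·(-16,-9) = (-24.0000,-13.5000)
o1: d²=5 ≤ ρ²=54; F_rep = 34·(-1,-2)/5² = (-1.3600,-2.7200)
o2: d²=234 > ρ²=54 → inactive
o3: d²=325 > ρ²=54 → inactive
F = F_att + ΣF_rep = (-25.3600,-16.2200)
Δp = p'−p = (-5.0720,-3.2440); α = Δx/Fx = (-634/125) / (-634/25) = 1/5
check: Δy/Fy = (-811/250) / (-811/50) = 1/5 ✓

α = 1/5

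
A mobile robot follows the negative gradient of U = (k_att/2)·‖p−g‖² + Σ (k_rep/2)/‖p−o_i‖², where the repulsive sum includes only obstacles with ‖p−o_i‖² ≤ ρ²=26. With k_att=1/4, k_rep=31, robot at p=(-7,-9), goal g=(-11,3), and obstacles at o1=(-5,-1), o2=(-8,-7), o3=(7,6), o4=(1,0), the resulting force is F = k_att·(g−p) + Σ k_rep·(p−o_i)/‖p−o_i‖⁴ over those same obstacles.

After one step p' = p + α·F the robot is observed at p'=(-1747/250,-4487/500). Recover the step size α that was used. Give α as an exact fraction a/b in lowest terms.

α = 1/20

F_att = 1/4·(g−p) = 1/4·(-4,12) = (-1.0000,3.0000)
o1: d²=68 > ρ²=26 → inactive
o2: d²=5 ≤ ρ²=26; F_rep = 31·(1,-2)/5² = (1.2400,-2.4800)
o3: d²=421 > ρ²=26 → inactive
o4: d²=145 > ρ²=26 → inactive
F = F_att + ΣF_rep = (0.2400,0.5200)
Δp = p'−p = (0.0120,0.0260); α = Δx/Fx = (3/250) / (6/25) = 1/20
check: Δy/Fy = (13/500) / (13/25) = 1/20 ✓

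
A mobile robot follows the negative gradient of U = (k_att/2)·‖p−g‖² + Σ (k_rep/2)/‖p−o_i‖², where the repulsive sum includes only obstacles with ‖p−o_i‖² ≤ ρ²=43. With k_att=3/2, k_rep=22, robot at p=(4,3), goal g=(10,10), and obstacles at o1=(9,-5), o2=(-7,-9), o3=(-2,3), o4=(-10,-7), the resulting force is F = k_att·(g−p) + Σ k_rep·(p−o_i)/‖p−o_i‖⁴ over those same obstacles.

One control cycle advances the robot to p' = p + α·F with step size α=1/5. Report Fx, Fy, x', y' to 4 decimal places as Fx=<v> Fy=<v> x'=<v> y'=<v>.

F_att = 3/2·(g−p) = 3/2·(6,7) = (9.0000,10.5000)
o1: d²=89 > ρ²=43 → inactive
o2: d²=265 > ρ²=43 → inactive
o3: d²=36 ≤ ρ²=43; F_rep = 22·(6,0)/36² = (0.1019,0.0000)
o4: d²=296 > ρ²=43 → inactive
F = F_att + ΣF_rep = (9.1019,10.5000)
p' = p + 1/5·F = (5.8204,5.1000)

Fx=9.1019 Fy=10.5000 x'=5.8204 y'=5.1000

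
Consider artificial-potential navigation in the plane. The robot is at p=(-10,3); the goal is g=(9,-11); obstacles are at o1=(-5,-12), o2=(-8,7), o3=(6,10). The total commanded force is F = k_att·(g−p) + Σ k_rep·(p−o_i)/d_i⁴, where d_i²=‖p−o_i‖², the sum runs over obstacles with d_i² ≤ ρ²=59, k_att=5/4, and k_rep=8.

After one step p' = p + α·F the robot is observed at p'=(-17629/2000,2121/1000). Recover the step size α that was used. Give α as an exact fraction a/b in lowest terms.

F_att = 5/4·(g−p) = 5/4·(19,-14) = (23.7500,-17.5000)
o1: d²=250 > ρ²=59 → inactive
o2: d²=20 ≤ ρ²=59; F_rep = 8·(-2,-4)/20² = (-0.0400,-0.0800)
o3: d²=305 > ρ²=59 → inactive
F = F_att + ΣF_rep = (23.7100,-17.5800)
Δp = p'−p = (1.1855,-0.8790); α = Δx/Fx = (2371/2000) / (2371/100) = 1/20
check: Δy/Fy = (-879/1000) / (-879/50) = 1/20 ✓

α = 1/20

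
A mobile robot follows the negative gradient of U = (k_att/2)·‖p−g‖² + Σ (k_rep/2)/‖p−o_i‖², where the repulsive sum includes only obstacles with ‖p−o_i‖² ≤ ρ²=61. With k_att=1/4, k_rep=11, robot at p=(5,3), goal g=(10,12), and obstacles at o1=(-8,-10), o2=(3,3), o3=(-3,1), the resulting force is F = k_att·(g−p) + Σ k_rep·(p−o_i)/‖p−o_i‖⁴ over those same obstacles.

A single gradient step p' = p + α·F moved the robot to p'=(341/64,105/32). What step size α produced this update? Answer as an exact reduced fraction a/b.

α = 1/8

F_att = 1/4·(g−p) = 1/4·(5,9) = (1.2500,2.2500)
o1: d²=338 > ρ²=61 → inactive
o2: d²=4 ≤ ρ²=61; F_rep = 11·(2,0)/4² = (1.3750,0.0000)
o3: d²=68 > ρ²=61 → inactive
F = F_att + ΣF_rep = (2.6250,2.2500)
Δp = p'−p = (0.3281,0.2812); α = Δx/Fx = (21/64) / (21/8) = 1/8
check: Δy/Fy = (9/32) / (9/4) = 1/8 ✓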